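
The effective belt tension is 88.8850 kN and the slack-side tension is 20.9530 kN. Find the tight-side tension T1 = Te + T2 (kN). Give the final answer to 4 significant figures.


T1 = Te + T2 = 88.8850 + 20.9530
T1 = 109.8 kN


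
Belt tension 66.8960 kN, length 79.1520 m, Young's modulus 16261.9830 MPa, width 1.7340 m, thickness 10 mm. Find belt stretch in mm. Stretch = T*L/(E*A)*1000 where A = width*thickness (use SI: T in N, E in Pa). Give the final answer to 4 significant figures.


A = 1.7340 * 0.01 = 0.01734 m^2
Stretch = 66.8960*1000 * 79.1520 / (16261.9830e6 * 0.01734) * 1000
Stretch = 18.78 mm


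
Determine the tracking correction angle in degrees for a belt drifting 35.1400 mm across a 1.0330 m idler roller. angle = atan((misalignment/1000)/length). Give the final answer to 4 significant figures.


misalign_m = 35.1400 / 1000 = 0.035140 m
angle = atan(0.035140 / 1.0330)
angle = 1.948 deg


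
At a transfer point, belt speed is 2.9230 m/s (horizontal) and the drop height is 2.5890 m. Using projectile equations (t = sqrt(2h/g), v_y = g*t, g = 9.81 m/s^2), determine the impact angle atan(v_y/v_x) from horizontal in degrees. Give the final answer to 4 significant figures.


t = sqrt(2*2.5890/9.81) = 0.726518 s
v_y = 9.81 * 0.726518 = 7.12714 m/s
angle = atan(7.12714 / 2.9230) = 67.70 deg


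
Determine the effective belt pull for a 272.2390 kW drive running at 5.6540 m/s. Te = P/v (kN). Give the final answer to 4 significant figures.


Te = P / v = 272.2390 / 5.6540
Te = 48.15 kN


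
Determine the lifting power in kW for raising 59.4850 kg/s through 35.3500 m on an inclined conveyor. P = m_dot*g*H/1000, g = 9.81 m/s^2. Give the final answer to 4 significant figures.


P = 59.4850 * 9.81 * 35.3500 / 1000
P = 20.63 kW


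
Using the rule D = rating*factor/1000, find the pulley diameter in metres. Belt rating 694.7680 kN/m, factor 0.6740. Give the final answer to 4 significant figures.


D = 694.7680 * 0.6740 / 1000
D = 0.4683 m


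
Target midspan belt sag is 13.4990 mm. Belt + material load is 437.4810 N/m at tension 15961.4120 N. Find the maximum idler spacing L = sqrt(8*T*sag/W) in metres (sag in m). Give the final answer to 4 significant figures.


sag = 13.4990/1000 = 0.013499 m
L = sqrt(8 * 15961.4120 * 0.013499 / 437.4810)
L = 1.985 m


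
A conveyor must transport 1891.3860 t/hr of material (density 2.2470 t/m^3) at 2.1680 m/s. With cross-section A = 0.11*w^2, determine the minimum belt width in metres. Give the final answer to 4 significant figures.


A_req = 1891.3860 / (2.1680 * 2.2470 * 3600) = 0.107849 m^2
w = sqrt(0.107849 / 0.11)
w = 0.9902 m


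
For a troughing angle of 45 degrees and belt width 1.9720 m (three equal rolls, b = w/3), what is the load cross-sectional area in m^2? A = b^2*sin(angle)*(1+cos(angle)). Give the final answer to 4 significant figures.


b = 1.9720/3 = 0.657333 m
A = 0.657333^2 * sin(45 deg) * (1 + cos(45 deg))
A = 0.5216 m^2


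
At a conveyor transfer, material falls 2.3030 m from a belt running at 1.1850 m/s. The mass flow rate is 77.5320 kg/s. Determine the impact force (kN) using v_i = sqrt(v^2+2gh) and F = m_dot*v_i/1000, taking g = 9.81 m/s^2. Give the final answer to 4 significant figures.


v_i = sqrt(1.1850^2 + 2*9.81*2.3030) = 6.82562 m/s
F = 77.5320 * 6.82562 / 1000
F = 0.5292 kN


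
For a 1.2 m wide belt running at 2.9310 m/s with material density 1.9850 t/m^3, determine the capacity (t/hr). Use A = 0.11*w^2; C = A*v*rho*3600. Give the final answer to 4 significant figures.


A = 0.11 * 1.2^2 = 0.1584 m^2
C = 0.1584 * 2.9310 * 1.9850 * 3600
C = 3318 t/hr


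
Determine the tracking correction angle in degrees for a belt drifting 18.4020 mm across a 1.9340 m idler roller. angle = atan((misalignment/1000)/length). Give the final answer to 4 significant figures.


misalign_m = 18.4020 / 1000 = 0.018402 m
angle = atan(0.018402 / 1.9340)
angle = 0.5452 deg


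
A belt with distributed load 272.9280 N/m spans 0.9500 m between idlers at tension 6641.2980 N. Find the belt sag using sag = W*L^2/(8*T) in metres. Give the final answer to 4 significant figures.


sag = 272.9280 * 0.9500^2 / (8 * 6641.2980)
sag = 0.004636 m


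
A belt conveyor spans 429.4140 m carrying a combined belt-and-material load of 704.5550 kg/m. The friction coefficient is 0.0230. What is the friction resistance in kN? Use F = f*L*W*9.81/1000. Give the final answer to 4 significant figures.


F = 0.0230 * 429.4140 * 704.5550 * 9.81 / 1000
F = 68.26 kN


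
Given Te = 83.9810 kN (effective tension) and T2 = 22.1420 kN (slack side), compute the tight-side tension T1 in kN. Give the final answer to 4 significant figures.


T1 = Te + T2 = 83.9810 + 22.1420
T1 = 106.1 kN


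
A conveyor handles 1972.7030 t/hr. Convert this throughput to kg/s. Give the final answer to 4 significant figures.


m_dot = 1972.7030 * 1000 / 3600
m_dot = 548.0 kg/s


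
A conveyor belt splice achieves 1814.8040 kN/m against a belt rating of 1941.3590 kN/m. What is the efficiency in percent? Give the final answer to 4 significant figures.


Eff = 1814.8040 / 1941.3590 * 100
Eff = 93.48 %


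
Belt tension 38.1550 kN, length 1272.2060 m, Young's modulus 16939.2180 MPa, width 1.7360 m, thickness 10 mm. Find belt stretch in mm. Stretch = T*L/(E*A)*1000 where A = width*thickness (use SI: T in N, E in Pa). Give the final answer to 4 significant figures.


A = 1.7360 * 0.01 = 0.01736 m^2
Stretch = 38.1550*1000 * 1272.2060 / (16939.2180e6 * 0.01736) * 1000
Stretch = 165.1 mm


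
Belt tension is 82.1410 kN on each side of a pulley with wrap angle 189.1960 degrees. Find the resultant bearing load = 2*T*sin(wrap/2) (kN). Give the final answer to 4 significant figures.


F = 2 * 82.1410 * sin(189.1960/2 deg)
F = 163.8 kN


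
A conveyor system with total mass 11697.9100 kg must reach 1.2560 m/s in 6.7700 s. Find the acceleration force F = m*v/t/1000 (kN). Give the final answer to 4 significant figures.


F = 11697.9100 * 1.2560 / 6.7700 / 1000
F = 2.170 kN


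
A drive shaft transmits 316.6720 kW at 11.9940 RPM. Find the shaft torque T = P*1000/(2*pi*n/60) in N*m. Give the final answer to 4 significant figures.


omega = 2*pi*11.9940/60 = 1.25601 rad/s
T = 316.6720*1000 / 1.25601
T = 252100 N*m


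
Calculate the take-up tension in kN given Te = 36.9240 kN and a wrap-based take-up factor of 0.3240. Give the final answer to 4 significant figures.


T_tu = 36.9240 * 0.3240
T_tu = 11.96 kN


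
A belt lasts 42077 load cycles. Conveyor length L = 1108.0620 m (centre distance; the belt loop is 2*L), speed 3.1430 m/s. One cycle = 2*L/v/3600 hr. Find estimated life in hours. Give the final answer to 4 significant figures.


cycle_time = 2 * 1108.0620 / 3.1430 / 3600 = 0.195861 hr
life = 42077 * 0.195861 = 8241 hours


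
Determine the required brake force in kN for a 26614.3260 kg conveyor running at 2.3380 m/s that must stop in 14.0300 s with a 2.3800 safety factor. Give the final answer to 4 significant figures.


F = 26614.3260 * 2.3380 / 14.0300 * 2.3800 / 1000
F = 10.56 kN


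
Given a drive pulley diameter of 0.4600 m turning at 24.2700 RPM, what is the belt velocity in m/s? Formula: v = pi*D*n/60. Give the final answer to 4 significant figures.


v = pi * 0.4600 * 24.2700 / 60
v = 0.5846 m/s


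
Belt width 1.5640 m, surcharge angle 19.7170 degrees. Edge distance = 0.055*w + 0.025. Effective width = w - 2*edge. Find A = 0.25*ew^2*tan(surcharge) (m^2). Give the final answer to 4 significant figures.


edge = 0.055*1.5640 + 0.025 = 0.11102 m
ew = 1.5640 - 2*0.11102 = 1.34196 m
A = 0.25 * 1.34196^2 * tan(19.7170 deg)
A = 0.1614 m^2


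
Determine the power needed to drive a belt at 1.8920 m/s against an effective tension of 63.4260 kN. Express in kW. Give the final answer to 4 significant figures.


P = Te * v = 63.4260 * 1.8920
P = 120.0 kW


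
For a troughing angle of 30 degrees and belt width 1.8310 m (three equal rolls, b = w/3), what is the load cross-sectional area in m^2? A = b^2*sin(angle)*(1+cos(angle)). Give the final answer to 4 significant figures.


b = 1.8310/3 = 0.610333 m
A = 0.610333^2 * sin(30 deg) * (1 + cos(30 deg))
A = 0.3476 m^2


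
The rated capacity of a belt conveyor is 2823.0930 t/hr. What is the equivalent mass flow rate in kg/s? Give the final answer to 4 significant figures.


m_dot = 2823.0930 * 1000 / 3600
m_dot = 784.2 kg/s


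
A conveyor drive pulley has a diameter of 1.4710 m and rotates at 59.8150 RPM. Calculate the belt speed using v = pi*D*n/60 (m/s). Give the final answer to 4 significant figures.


v = pi * 1.4710 * 59.8150 / 60
v = 4.607 m/s


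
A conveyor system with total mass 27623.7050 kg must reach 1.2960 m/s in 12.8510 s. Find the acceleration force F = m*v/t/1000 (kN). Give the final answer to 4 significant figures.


F = 27623.7050 * 1.2960 / 12.8510 / 1000
F = 2.786 kN


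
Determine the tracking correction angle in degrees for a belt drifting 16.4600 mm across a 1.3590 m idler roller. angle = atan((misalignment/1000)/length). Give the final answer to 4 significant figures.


misalign_m = 16.4600 / 1000 = 0.016460 m
angle = atan(0.016460 / 1.3590)
angle = 0.6939 deg


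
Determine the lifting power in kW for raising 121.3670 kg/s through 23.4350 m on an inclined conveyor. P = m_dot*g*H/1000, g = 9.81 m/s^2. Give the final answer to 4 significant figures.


P = 121.3670 * 9.81 * 23.4350 / 1000
P = 27.90 kW


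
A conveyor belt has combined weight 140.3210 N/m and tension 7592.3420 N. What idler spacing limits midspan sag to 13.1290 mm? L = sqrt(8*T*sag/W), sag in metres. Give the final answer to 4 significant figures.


sag = 13.1290/1000 = 0.013129 m
L = sqrt(8 * 7592.3420 * 0.013129 / 140.3210)
L = 2.384 m


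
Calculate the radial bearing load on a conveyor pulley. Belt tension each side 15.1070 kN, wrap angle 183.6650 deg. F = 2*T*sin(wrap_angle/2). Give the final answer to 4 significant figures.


F = 2 * 15.1070 * sin(183.6650/2 deg)
F = 30.20 kN


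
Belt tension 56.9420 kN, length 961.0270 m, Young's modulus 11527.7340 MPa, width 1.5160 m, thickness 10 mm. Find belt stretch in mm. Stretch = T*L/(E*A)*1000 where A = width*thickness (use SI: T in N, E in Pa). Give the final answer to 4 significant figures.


A = 1.5160 * 0.01 = 0.01516 m^2
Stretch = 56.9420*1000 * 961.0270 / (11527.7340e6 * 0.01516) * 1000
Stretch = 313.1 mm


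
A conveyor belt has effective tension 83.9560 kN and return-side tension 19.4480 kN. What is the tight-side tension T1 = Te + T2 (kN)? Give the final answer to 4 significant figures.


T1 = Te + T2 = 83.9560 + 19.4480
T1 = 103.4 kN


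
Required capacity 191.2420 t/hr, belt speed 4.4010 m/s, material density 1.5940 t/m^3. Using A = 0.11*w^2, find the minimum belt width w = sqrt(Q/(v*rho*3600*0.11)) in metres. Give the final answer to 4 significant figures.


A_req = 191.2420 / (4.4010 * 1.5940 * 3600) = 0.00757253 m^2
w = sqrt(0.00757253 / 0.11)
w = 0.2624 m


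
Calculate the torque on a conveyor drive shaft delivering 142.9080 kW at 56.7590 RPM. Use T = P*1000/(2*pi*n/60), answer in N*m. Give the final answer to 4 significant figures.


omega = 2*pi*56.7590/60 = 5.94379 rad/s
T = 142.9080*1000 / 5.94379
T = 24040 N*m


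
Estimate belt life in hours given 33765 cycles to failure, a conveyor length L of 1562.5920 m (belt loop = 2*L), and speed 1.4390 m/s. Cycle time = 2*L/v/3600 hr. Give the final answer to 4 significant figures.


cycle_time = 2 * 1562.5920 / 1.4390 / 3600 = 0.603271 hr
life = 33765 * 0.603271 = 20370 hours


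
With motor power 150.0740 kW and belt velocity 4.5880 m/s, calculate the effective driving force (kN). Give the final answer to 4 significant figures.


Te = P / v = 150.0740 / 4.5880
Te = 32.71 kN


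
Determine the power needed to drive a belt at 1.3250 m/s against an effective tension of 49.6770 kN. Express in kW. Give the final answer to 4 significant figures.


P = Te * v = 49.6770 * 1.3250
P = 65.82 kW


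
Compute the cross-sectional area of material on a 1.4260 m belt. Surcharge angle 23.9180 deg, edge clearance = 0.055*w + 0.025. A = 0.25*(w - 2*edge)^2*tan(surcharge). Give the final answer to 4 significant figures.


edge = 0.055*1.4260 + 0.025 = 0.10343 m
ew = 1.4260 - 2*0.10343 = 1.21914 m
A = 0.25 * 1.21914^2 * tan(23.9180 deg)
A = 0.1648 m^2


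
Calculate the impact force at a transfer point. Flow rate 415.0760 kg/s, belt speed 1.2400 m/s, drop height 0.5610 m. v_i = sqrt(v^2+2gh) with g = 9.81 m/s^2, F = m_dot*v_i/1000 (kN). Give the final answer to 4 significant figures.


v_i = sqrt(1.2400^2 + 2*9.81*0.5610) = 3.54181 m/s
F = 415.0760 * 3.54181 / 1000
F = 1.470 kN


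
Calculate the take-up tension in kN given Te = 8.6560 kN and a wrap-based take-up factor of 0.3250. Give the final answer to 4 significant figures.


T_tu = 8.6560 * 0.3250
T_tu = 2.813 kN


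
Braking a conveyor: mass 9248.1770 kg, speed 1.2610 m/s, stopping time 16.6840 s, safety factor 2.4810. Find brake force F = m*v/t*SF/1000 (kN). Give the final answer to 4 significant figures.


F = 9248.1770 * 1.2610 / 16.6840 * 2.4810 / 1000
F = 1.734 kN


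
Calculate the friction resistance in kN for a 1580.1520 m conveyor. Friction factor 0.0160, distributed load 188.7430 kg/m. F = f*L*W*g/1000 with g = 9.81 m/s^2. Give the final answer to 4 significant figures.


F = 0.0160 * 1580.1520 * 188.7430 * 9.81 / 1000
F = 46.81 kN


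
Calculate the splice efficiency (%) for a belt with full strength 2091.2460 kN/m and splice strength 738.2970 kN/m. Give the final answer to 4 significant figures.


Eff = 738.2970 / 2091.2460 * 100
Eff = 35.30 %


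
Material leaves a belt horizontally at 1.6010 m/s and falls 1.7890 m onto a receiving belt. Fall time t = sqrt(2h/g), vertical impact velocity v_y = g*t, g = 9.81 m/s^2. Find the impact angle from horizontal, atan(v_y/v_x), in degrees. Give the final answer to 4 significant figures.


t = sqrt(2*1.7890/9.81) = 0.603929 s
v_y = 9.81 * 0.603929 = 5.92454 m/s
angle = atan(5.92454 / 1.6010) = 74.88 deg


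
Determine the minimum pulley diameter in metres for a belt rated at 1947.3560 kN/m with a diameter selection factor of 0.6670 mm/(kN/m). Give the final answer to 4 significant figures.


D = 1947.3560 * 0.6670 / 1000
D = 1.299 m


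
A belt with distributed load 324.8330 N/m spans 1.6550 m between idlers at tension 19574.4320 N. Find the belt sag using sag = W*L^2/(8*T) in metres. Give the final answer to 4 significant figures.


sag = 324.8330 * 1.6550^2 / (8 * 19574.4320)
sag = 0.005682 m


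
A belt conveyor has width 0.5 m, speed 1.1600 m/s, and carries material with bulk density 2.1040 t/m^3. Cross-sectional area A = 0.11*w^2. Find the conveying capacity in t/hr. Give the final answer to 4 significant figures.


A = 0.11 * 0.5^2 = 0.0275 m^2
C = 0.0275 * 1.1600 * 2.1040 * 3600
C = 241.6 t/hr


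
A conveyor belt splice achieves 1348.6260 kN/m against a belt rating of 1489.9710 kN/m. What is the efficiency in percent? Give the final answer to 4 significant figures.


Eff = 1348.6260 / 1489.9710 * 100
Eff = 90.51 %


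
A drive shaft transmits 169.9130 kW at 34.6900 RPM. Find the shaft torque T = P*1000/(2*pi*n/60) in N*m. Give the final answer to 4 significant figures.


omega = 2*pi*34.6900/60 = 3.63273 rad/s
T = 169.9130*1000 / 3.63273
T = 46770 N*m


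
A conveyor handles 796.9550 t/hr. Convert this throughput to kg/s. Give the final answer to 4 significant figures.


m_dot = 796.9550 * 1000 / 3600
m_dot = 221.4 kg/s


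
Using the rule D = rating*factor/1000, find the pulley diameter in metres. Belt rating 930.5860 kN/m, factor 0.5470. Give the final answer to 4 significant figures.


D = 930.5860 * 0.5470 / 1000
D = 0.5090 m


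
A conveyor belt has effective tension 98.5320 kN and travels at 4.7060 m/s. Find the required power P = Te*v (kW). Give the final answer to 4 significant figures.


P = Te * v = 98.5320 * 4.7060
P = 463.7 kW


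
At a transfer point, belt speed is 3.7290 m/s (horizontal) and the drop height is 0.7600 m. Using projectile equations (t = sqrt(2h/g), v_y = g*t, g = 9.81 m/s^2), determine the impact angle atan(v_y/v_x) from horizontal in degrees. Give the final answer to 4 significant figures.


t = sqrt(2*0.7600/9.81) = 0.393629 s
v_y = 9.81 * 0.393629 = 3.8615 m/s
angle = atan(3.8615 / 3.7290) = 46.00 deg


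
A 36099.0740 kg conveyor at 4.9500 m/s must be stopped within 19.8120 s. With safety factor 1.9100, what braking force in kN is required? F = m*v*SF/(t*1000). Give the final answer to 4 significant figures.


F = 36099.0740 * 4.9500 / 19.8120 * 1.9100 / 1000
F = 17.23 kN


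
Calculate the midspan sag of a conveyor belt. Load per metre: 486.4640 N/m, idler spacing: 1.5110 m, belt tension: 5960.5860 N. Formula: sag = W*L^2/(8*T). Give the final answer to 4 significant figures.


sag = 486.4640 * 1.5110^2 / (8 * 5960.5860)
sag = 0.02329 m


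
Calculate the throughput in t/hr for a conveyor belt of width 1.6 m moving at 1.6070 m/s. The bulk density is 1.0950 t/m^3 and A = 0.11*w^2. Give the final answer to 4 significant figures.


A = 0.11 * 1.6^2 = 0.2816 m^2
C = 0.2816 * 1.6070 * 1.0950 * 3600
C = 1784 t/hr


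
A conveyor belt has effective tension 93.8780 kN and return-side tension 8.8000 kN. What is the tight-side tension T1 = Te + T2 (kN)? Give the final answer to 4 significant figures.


T1 = Te + T2 = 93.8780 + 8.8000
T1 = 102.7 kN


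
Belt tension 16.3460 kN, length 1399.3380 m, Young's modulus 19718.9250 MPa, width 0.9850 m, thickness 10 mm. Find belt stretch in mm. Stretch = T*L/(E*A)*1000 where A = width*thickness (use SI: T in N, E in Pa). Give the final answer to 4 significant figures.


A = 0.9850 * 0.01 = 0.00985 m^2
Stretch = 16.3460*1000 * 1399.3380 / (19718.9250e6 * 0.00985) * 1000
Stretch = 117.8 mm


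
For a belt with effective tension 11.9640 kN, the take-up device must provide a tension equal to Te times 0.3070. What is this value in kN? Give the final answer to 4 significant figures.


T_tu = 11.9640 * 0.3070
T_tu = 3.673 kN


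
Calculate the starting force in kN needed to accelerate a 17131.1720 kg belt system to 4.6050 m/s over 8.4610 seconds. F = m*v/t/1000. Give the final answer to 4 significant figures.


F = 17131.1720 * 4.6050 / 8.4610 / 1000
F = 9.324 kN


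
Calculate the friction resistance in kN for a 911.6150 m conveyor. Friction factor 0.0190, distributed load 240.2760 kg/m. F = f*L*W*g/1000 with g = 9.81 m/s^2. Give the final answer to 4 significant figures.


F = 0.0190 * 911.6150 * 240.2760 * 9.81 / 1000
F = 40.83 kN


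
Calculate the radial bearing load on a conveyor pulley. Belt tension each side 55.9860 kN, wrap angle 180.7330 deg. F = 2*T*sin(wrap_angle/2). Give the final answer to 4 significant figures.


F = 2 * 55.9860 * sin(180.7330/2 deg)
F = 112.0 kN


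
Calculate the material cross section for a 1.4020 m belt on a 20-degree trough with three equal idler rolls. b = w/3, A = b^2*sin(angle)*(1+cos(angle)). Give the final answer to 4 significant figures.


b = 1.4020/3 = 0.467333 m
A = 0.467333^2 * sin(20 deg) * (1 + cos(20 deg))
A = 0.1449 m^2


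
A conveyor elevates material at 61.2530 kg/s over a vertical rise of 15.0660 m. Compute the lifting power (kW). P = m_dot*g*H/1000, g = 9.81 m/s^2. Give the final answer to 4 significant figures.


P = 61.2530 * 9.81 * 15.0660 / 1000
P = 9.053 kW


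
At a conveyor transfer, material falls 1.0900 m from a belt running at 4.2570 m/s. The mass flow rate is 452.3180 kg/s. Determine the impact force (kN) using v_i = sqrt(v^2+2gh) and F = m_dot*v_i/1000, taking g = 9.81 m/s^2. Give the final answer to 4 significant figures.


v_i = sqrt(4.2570^2 + 2*9.81*1.0900) = 6.28553 m/s
F = 452.3180 * 6.28553 / 1000
F = 2.843 kN


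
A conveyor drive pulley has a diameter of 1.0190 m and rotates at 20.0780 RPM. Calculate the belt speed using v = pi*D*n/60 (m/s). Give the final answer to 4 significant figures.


v = pi * 1.0190 * 20.0780 / 60
v = 1.071 m/s


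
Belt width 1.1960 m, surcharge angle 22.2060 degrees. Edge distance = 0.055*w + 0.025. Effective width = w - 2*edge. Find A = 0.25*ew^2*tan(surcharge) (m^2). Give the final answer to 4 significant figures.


edge = 0.055*1.1960 + 0.025 = 0.09078 m
ew = 1.1960 - 2*0.09078 = 1.01444 m
A = 0.25 * 1.01444^2 * tan(22.2060 deg)
A = 0.1050 m^2


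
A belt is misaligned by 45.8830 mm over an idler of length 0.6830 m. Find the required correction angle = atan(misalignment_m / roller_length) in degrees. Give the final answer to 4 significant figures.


misalign_m = 45.8830 / 1000 = 0.045883 m
angle = atan(0.045883 / 0.6830)
angle = 3.843 deg


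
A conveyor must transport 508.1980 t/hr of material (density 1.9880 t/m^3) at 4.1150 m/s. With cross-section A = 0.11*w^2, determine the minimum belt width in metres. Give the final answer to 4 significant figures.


A_req = 508.1980 / (4.1150 * 1.9880 * 3600) = 0.0172562 m^2
w = sqrt(0.0172562 / 0.11)
w = 0.3961 m


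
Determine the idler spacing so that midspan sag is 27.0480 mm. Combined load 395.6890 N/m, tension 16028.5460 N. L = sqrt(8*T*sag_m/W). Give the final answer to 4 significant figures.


sag = 27.0480/1000 = 0.027048 m
L = sqrt(8 * 16028.5460 * 0.027048 / 395.6890)
L = 2.961 m


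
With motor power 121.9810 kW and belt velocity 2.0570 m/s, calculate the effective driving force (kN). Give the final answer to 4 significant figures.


Te = P / v = 121.9810 / 2.0570
Te = 59.30 kN


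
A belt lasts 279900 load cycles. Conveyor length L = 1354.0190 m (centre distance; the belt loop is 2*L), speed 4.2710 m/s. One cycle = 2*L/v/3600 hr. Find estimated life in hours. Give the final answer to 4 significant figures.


cycle_time = 2 * 1354.0190 / 4.2710 / 3600 = 0.176126 hr
life = 279900 * 0.176126 = 49300 hours


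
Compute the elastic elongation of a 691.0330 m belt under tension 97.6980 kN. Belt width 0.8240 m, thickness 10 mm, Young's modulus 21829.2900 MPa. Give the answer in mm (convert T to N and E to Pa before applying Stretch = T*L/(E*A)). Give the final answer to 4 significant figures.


A = 0.8240 * 0.01 = 0.00824 m^2
Stretch = 97.6980*1000 * 691.0330 / (21829.2900e6 * 0.00824) * 1000
Stretch = 375.3 mm


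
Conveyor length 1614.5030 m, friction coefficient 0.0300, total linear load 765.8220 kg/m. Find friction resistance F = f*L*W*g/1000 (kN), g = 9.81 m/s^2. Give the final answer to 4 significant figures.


F = 0.0300 * 1614.5030 * 765.8220 * 9.81 / 1000
F = 363.9 kN


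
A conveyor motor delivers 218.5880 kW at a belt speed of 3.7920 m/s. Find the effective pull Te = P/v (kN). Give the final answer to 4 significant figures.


Te = P / v = 218.5880 / 3.7920
Te = 57.64 kN


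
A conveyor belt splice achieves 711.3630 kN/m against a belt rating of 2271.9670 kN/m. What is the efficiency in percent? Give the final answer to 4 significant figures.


Eff = 711.3630 / 2271.9670 * 100
Eff = 31.31 %


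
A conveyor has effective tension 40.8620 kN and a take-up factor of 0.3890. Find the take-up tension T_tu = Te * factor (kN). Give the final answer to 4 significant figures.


T_tu = 40.8620 * 0.3890
T_tu = 15.90 kN


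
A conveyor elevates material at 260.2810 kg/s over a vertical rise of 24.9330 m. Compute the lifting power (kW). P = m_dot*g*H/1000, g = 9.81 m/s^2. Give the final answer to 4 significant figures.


P = 260.2810 * 9.81 * 24.9330 / 1000
P = 63.66 kW


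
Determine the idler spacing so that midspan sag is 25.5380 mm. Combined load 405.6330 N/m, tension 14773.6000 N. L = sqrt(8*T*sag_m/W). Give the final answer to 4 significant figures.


sag = 25.5380/1000 = 0.025538 m
L = sqrt(8 * 14773.6000 * 0.025538 / 405.6330)
L = 2.728 m


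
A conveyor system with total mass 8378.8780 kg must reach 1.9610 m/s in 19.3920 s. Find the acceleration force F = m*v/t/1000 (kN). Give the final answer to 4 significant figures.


F = 8378.8780 * 1.9610 / 19.3920 / 1000
F = 0.8473 kN


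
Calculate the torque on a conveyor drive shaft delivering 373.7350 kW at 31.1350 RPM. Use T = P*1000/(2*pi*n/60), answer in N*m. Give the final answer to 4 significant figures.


omega = 2*pi*31.1350/60 = 3.26045 rad/s
T = 373.7350*1000 / 3.26045
T = 114600 N*m


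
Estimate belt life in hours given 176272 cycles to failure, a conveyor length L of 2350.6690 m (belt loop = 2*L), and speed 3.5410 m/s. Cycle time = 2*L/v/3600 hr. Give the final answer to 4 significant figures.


cycle_time = 2 * 2350.6690 / 3.5410 / 3600 = 0.368802 hr
life = 176272 * 0.368802 = 65010 hours


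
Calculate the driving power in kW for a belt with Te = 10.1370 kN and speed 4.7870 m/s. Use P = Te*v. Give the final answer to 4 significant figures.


P = Te * v = 10.1370 * 4.7870
P = 48.53 kW


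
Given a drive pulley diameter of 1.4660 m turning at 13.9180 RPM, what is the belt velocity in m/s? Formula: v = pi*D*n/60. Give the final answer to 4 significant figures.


v = pi * 1.4660 * 13.9180 / 60
v = 1.068 m/s


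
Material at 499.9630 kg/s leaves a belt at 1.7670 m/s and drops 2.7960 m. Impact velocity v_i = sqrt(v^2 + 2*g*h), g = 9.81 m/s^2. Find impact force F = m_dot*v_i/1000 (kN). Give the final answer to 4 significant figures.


v_i = sqrt(1.7670^2 + 2*9.81*2.7960) = 7.61445 m/s
F = 499.9630 * 7.61445 / 1000
F = 3.807 kN


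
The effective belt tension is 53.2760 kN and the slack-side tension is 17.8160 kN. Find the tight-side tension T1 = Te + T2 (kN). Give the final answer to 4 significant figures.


T1 = Te + T2 = 53.2760 + 17.8160
T1 = 71.09 kN


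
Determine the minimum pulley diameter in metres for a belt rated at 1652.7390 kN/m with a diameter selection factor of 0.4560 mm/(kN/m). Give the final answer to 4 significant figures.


D = 1652.7390 * 0.4560 / 1000
D = 0.7536 m


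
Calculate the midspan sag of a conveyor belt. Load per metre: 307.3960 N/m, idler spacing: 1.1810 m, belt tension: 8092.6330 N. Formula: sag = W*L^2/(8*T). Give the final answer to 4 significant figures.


sag = 307.3960 * 1.1810^2 / (8 * 8092.6330)
sag = 0.006622 m


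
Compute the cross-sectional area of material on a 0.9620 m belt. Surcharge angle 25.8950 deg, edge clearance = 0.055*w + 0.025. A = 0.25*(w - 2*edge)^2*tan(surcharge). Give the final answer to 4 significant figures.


edge = 0.055*0.9620 + 0.025 = 0.07791 m
ew = 0.9620 - 2*0.07791 = 0.80618 m
A = 0.25 * 0.80618^2 * tan(25.8950 deg)
A = 0.07888 m^2


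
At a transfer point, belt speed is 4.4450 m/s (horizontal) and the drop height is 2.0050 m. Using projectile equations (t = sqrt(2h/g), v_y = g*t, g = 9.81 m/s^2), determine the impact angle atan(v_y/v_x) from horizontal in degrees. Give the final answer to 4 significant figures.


t = sqrt(2*2.0050/9.81) = 0.639349 s
v_y = 9.81 * 0.639349 = 6.27201 m/s
angle = atan(6.27201 / 4.4450) = 54.67 deg


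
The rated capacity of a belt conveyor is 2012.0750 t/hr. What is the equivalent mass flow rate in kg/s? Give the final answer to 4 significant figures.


m_dot = 2012.0750 * 1000 / 3600
m_dot = 558.9 kg/s


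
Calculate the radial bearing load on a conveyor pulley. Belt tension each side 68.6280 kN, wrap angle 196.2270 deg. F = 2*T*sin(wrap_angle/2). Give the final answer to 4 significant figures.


F = 2 * 68.6280 * sin(196.2270/2 deg)
F = 135.9 kN


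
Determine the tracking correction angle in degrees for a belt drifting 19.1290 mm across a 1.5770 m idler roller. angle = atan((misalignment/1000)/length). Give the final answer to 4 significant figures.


misalign_m = 19.1290 / 1000 = 0.019129 m
angle = atan(0.019129 / 1.5770)
angle = 0.6950 deg


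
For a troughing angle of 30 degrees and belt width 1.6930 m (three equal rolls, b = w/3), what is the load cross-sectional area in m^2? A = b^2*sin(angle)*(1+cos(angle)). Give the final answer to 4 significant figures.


b = 1.6930/3 = 0.564333 m
A = 0.564333^2 * sin(30 deg) * (1 + cos(30 deg))
A = 0.2971 m^2


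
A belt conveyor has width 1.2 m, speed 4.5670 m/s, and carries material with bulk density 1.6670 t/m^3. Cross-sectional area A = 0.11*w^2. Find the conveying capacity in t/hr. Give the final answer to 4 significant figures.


A = 0.11 * 1.2^2 = 0.1584 m^2
C = 0.1584 * 4.5670 * 1.6670 * 3600
C = 4341 t/hr


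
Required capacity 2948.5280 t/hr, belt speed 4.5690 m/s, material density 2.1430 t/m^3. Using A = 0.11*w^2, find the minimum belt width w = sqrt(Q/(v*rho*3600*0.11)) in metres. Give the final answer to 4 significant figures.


A_req = 2948.5280 / (4.5690 * 2.1430 * 3600) = 0.0836487 m^2
w = sqrt(0.0836487 / 0.11)
w = 0.8720 m


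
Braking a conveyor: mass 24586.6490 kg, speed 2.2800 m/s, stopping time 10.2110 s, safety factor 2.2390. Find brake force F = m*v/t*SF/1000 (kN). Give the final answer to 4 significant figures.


F = 24586.6490 * 2.2800 / 10.2110 * 2.2390 / 1000
F = 12.29 kN


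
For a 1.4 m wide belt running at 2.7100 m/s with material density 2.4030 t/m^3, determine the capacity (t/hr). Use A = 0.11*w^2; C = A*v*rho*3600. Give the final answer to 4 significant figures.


A = 0.11 * 1.4^2 = 0.2156 m^2
C = 0.2156 * 2.7100 * 2.4030 * 3600
C = 5054 t/hr


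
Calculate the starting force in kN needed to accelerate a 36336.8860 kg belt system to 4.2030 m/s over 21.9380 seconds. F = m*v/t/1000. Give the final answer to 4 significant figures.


F = 36336.8860 * 4.2030 / 21.9380 / 1000
F = 6.962 kN


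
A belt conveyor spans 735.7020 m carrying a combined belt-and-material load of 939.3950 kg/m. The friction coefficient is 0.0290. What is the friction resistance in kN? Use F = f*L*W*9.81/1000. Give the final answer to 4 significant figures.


F = 0.0290 * 735.7020 * 939.3950 * 9.81 / 1000
F = 196.6 kN


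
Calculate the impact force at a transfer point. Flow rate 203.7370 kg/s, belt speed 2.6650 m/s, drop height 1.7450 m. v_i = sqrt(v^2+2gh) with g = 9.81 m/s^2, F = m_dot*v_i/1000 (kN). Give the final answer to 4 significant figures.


v_i = sqrt(2.6650^2 + 2*9.81*1.7450) = 6.42955 m/s
F = 203.7370 * 6.42955 / 1000
F = 1.310 kN


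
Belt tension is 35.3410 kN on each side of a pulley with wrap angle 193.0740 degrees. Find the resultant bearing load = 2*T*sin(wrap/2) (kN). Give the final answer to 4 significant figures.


F = 2 * 35.3410 * sin(193.0740/2 deg)
F = 70.22 kN


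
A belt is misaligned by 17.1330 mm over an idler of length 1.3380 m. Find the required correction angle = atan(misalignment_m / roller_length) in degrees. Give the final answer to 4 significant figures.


misalign_m = 17.1330 / 1000 = 0.017133 m
angle = atan(0.017133 / 1.3380)
angle = 0.7336 deg


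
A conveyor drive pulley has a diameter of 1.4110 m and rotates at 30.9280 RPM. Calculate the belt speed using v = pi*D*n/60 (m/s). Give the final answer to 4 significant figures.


v = pi * 1.4110 * 30.9280 / 60
v = 2.285 m/s


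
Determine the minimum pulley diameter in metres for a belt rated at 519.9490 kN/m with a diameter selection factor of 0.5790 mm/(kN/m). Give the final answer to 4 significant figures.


D = 519.9490 * 0.5790 / 1000
D = 0.3011 m


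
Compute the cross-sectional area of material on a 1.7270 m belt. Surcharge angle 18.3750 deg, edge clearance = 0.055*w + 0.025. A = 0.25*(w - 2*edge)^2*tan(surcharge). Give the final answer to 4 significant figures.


edge = 0.055*1.7270 + 0.025 = 0.119985 m
ew = 1.7270 - 2*0.119985 = 1.48703 m
A = 0.25 * 1.48703^2 * tan(18.3750 deg)
A = 0.1836 m^2


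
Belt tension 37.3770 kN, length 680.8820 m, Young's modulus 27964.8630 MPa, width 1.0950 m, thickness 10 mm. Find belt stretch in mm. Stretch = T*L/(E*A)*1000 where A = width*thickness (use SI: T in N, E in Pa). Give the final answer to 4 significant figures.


A = 1.0950 * 0.01 = 0.01095 m^2
Stretch = 37.3770*1000 * 680.8820 / (27964.8630e6 * 0.01095) * 1000
Stretch = 83.11 mm


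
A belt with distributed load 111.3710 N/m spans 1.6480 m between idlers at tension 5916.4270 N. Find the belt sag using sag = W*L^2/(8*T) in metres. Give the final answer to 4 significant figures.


sag = 111.3710 * 1.6480^2 / (8 * 5916.4270)
sag = 0.006391 m


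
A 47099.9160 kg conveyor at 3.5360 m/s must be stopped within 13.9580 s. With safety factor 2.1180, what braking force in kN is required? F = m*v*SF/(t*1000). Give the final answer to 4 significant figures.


F = 47099.9160 * 3.5360 / 13.9580 * 2.1180 / 1000
F = 25.27 kN


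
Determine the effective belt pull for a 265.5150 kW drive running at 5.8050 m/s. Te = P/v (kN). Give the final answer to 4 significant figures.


Te = P / v = 265.5150 / 5.8050
Te = 45.74 kN


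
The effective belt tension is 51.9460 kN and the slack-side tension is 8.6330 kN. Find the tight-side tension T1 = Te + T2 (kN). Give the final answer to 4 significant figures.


T1 = Te + T2 = 51.9460 + 8.6330
T1 = 60.58 kN


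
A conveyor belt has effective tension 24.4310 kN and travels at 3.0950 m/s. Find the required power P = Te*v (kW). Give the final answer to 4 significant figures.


P = Te * v = 24.4310 * 3.0950
P = 75.61 kW


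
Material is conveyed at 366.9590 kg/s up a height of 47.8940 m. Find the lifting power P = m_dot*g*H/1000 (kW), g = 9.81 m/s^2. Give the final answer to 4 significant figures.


P = 366.9590 * 9.81 * 47.8940 / 1000
P = 172.4 kW


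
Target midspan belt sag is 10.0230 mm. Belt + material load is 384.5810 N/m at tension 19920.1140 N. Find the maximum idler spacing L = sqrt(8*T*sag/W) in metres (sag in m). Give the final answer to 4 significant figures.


sag = 10.0230/1000 = 0.010023 m
L = sqrt(8 * 19920.1140 * 0.010023 / 384.5810)
L = 2.038 m


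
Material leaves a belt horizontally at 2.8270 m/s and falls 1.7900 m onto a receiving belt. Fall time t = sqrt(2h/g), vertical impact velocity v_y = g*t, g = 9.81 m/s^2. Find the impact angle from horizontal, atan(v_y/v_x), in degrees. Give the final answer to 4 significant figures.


t = sqrt(2*1.7900/9.81) = 0.604097 s
v_y = 9.81 * 0.604097 = 5.92619 m/s
angle = atan(5.92619 / 2.8270) = 64.50 deg


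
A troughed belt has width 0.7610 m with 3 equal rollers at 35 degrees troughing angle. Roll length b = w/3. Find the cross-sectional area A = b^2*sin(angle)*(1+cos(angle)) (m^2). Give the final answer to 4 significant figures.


b = 0.7610/3 = 0.253667 m
A = 0.253667^2 * sin(35 deg) * (1 + cos(35 deg))
A = 0.06714 m^2


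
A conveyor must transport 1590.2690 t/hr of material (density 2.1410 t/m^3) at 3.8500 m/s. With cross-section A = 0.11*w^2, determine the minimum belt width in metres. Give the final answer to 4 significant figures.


A_req = 1590.2690 / (3.8500 * 2.1410 * 3600) = 0.0535909 m^2
w = sqrt(0.0535909 / 0.11)
w = 0.6980 m


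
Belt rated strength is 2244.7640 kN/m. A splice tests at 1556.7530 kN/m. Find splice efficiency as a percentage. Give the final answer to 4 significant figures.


Eff = 1556.7530 / 2244.7640 * 100
Eff = 69.35 %


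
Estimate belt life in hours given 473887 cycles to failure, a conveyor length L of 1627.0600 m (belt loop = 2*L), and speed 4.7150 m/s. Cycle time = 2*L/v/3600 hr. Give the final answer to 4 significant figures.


cycle_time = 2 * 1627.0600 / 4.7150 / 3600 = 0.191712 hr
life = 473887 * 0.191712 = 90850 hours


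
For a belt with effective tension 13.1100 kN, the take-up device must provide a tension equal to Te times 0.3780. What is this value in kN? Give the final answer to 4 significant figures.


T_tu = 13.1100 * 0.3780
T_tu = 4.956 kN


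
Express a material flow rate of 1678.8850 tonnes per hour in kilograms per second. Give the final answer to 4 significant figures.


m_dot = 1678.8850 * 1000 / 3600
m_dot = 466.4 kg/s


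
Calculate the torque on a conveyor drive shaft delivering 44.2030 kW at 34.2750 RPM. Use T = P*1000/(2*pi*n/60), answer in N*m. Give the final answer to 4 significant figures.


omega = 2*pi*34.2750/60 = 3.58927 rad/s
T = 44.2030*1000 / 3.58927
T = 12320 N*m


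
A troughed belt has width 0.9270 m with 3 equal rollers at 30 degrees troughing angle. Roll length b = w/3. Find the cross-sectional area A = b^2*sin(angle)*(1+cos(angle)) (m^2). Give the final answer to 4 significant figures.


b = 0.9270/3 = 0.309 m
A = 0.309^2 * sin(30 deg) * (1 + cos(30 deg))
A = 0.08908 m^2


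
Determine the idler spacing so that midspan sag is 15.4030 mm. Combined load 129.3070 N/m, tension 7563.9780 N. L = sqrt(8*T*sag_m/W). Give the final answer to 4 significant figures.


sag = 15.4030/1000 = 0.015403 m
L = sqrt(8 * 7563.9780 * 0.015403 / 129.3070)
L = 2.685 m


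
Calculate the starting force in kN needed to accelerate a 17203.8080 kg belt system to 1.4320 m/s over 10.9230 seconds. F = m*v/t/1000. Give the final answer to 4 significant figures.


F = 17203.8080 * 1.4320 / 10.9230 / 1000
F = 2.255 kN


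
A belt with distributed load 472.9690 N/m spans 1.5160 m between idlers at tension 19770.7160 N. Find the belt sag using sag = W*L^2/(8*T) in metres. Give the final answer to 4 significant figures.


sag = 472.9690 * 1.5160^2 / (8 * 19770.7160)
sag = 0.006873 m


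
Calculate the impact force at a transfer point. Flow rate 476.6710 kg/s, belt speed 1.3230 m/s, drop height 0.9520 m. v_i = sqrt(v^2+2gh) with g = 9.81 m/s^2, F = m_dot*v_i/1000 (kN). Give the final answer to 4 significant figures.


v_i = sqrt(1.3230^2 + 2*9.81*0.9520) = 4.5198 m/s
F = 476.6710 * 4.5198 / 1000
F = 2.154 kN


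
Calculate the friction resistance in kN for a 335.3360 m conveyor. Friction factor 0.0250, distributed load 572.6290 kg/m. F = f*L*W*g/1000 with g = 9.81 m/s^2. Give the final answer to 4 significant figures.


F = 0.0250 * 335.3360 * 572.6290 * 9.81 / 1000
F = 47.09 kN


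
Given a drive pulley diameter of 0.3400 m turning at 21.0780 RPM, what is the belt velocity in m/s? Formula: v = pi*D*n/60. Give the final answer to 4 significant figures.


v = pi * 0.3400 * 21.0780 / 60
v = 0.3752 m/s


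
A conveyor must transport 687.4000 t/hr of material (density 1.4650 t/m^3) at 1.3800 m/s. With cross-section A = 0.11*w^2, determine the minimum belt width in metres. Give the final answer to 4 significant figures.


A_req = 687.4000 / (1.3800 * 1.4650 * 3600) = 0.0944475 m^2
w = sqrt(0.0944475 / 0.11)
w = 0.9266 m


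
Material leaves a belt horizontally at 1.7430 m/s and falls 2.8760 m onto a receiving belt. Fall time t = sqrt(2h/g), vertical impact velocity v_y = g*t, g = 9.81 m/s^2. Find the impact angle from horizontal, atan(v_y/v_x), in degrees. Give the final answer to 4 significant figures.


t = sqrt(2*2.8760/9.81) = 0.765729 s
v_y = 9.81 * 0.765729 = 7.5118 m/s
angle = atan(7.5118 / 1.7430) = 76.94 deg


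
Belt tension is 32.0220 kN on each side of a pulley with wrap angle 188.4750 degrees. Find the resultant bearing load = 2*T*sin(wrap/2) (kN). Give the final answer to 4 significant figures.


F = 2 * 32.0220 * sin(188.4750/2 deg)
F = 63.87 kN


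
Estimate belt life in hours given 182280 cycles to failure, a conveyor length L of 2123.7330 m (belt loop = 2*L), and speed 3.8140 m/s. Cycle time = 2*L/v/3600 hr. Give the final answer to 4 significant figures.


cycle_time = 2 * 2123.7330 / 3.8140 / 3600 = 0.309348 hr
life = 182280 * 0.309348 = 56390 hours


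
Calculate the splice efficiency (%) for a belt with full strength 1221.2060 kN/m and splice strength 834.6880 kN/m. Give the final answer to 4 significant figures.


Eff = 834.6880 / 1221.2060 * 100
Eff = 68.35 %


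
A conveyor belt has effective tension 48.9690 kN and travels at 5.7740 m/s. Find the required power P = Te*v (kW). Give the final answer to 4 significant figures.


P = Te * v = 48.9690 * 5.7740
P = 282.7 kW


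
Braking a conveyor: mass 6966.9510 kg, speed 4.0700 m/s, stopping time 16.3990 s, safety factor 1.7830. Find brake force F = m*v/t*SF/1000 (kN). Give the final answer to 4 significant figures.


F = 6966.9510 * 4.0700 / 16.3990 * 1.7830 / 1000
F = 3.083 kN
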